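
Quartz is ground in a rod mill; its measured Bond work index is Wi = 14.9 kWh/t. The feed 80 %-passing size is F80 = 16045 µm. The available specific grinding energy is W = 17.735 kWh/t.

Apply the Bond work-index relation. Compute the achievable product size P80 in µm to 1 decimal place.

P80 = 62.1 µm

W = 10 Wi (P80^-0.5 − F80^-0.5)
P80^(−½) = W/(10 Wi) + F80^(−½)
  = 17.7350/(10·14.9) + 1/√16045 = 0.119027 + 0.007895 = 0.126921
P80 = (1/0.126921)² = 7.8789² = 62.08 µm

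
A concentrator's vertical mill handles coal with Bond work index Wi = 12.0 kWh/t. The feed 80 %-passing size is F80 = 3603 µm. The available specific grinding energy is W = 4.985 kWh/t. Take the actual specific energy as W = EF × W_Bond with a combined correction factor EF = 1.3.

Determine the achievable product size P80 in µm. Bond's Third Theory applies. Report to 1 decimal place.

W = 10 Wi (P80^-0.5 − F80^-0.5)
W_Bond = W / EF = 4.985 / 1.3 = 3.8346 kWh/t
⇒ 1/√P80 = W_Bond/(10 Wi) + 1/√F80
  = 3.8346/(10·12.0) + 1/√3603 = 0.031955 + 0.016660 = 0.048615
P80 = (1/0.048615)² = 20.5698² = 423.12 µm

P80 = 423.1 µm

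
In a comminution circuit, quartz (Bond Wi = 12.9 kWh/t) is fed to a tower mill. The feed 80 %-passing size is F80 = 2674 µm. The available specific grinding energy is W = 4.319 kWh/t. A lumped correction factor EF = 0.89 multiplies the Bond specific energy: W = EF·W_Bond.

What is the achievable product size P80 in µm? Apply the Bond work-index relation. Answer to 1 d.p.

W = 10·Wi·[P80^(−½) − F80^(−½)]
W_Bond = W / EF = 4.319 / 0.89 = 4.8528 kWh/t
P80^(−½) = W_Bond/(10 Wi) + F80^(−½)
  = 4.8528/(10·12.9) + 1/√2674 = 0.037619 + 0.019338 = 0.056957
P80 = (1/0.056957)² = 17.5571² = 308.25 µm

P80 = 308.3 µm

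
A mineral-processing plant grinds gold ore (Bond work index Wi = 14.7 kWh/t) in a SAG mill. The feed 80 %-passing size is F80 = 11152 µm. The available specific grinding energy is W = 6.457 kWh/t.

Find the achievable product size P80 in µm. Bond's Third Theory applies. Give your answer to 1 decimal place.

P80 = 350.8 µm

W = 10·Wi·[P80^(−½) − F80^(−½)]
⇒ 1/√P80 = W/(10 Wi) + 1/√F80
  = 6.4570/(10·14.7) + 1/√11152 = 0.043925 + 0.009469 = 0.053395
P80 = (1/0.053395)² = 18.7285² = 350.76 µm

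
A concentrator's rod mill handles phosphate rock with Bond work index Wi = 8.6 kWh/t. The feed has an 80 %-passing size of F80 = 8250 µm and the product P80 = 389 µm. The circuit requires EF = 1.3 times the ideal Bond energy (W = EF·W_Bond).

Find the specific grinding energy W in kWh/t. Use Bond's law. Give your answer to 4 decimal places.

W = 4.4376 kWh/t

Bond:  W = 10 Wi (1/√P − 1/√F)
1/√389 = 0.050702;  1/√8250 = 0.011010
W = 10·8.6·(0.050702 − 0.011010) = 3.4135 kWh/t
Corrected W = EF·W_Bond = 1.3·3.4135 = 4.4376 kWh/t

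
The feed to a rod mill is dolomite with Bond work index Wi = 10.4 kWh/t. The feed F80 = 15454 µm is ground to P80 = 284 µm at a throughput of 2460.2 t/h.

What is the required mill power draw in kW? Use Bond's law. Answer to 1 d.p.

P = 13124.4 kW

W = 10 Wi (1/√P80 − 1/√F80)  [Bond]
W = 10·10.4·(1/√284 − 1/√15454) = 10·10.4·(0.051295) = 5.3347 kWh/t
Power = W × throughput = 5.3347 kWh/t × 2460.2 t/h = 13124.4 kW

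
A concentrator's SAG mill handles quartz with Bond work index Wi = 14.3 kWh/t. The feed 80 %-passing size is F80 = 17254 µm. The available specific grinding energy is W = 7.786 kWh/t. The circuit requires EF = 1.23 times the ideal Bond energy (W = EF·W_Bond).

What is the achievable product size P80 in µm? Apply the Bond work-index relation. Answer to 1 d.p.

W = 10·Wi·[P80^(−½) − F80^(−½)]
W_Bond = W / EF = 7.786 / 1.23 = 6.3301 kWh/t
1/√P80 = 1/√F80 + W_Bond/(10·Wi)
  = 6.3301/(10·14.3) + 1/√17254 = 0.044266 + 0.007613 = 0.051879
P80 = (1/0.051879)² = 19.2755² = 371.55 µm

P80 = 371.5 µm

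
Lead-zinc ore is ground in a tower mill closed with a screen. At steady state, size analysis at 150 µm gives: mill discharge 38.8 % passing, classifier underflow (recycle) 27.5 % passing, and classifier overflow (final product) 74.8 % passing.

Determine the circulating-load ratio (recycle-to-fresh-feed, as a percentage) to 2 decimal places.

Two-product formula at 150 µm:
(1+r)·d = r·u + o ⇒ r = (o−d)/(d−u)
r = (74.8 − 38.8)/(38.8 − 27.5) = 36.0/11.3 = 3.1858
CL = 100·r = 318.58 %

CL = 318.58 %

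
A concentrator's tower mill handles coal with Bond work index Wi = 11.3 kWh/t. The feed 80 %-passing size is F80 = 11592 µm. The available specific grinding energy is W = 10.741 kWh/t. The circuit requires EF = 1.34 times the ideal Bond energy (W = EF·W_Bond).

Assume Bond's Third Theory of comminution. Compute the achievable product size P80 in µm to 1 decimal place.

Bond:  W = 10 Wi (1/√P − 1/√F)
W_Bond = W / EF = 10.741 / 1.34 = 8.0157 kWh/t
1/√P80 = 1/√F80 + W_Bond/(10·Wi)
  = 8.0157/(10·11.3) + 1/√11592 = 0.070935 + 0.009288 = 0.080223
P80 = (1/0.080223)² = 12.4652² = 155.38 µm

P80 = 155.4 µm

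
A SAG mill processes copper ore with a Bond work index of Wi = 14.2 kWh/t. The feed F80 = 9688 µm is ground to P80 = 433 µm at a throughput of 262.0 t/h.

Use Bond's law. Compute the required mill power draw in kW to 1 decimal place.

Bond:  W = 10 Wi (1/√P − 1/√F)
W = 10·14.2·(1/√433 − 1/√9688) = 10·14.2·(0.037897) = 5.3814 kWh/t
P = W·T = 5.3814·262.0 = 1409.9 kW

P = 1409.9 kW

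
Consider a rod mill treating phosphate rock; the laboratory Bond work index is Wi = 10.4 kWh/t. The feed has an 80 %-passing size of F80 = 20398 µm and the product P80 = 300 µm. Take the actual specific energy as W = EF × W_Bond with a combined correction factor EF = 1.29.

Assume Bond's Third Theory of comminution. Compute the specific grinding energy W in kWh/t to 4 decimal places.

W = 6.8064 kWh/t

Bond:  W = 10 Wi (1/√P − 1/√F)
1/√300 = 0.057735;  1/√20398 = 0.007002
W = 10·10.4·(0.057735 − 0.007002) = 5.2763 kWh/t
Apply correction: 5.2763 × 1.29 = 6.8064 kWh/t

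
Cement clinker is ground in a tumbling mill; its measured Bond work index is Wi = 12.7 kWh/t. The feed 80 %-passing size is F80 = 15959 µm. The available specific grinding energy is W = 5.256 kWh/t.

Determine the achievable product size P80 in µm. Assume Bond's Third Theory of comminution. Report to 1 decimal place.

P80 = 411.4 µm

W = 10·Wi·[P80^(−½) − F80^(−½)]
⇒ 1/√P80 = W/(10·Wi) + 1/√F80
  = 5.2560/(10·12.7) + 1/√15959 = 0.041386 + 0.007916 = 0.049302
P80 = (1/0.049302)² = 20.2833² = 411.41 µm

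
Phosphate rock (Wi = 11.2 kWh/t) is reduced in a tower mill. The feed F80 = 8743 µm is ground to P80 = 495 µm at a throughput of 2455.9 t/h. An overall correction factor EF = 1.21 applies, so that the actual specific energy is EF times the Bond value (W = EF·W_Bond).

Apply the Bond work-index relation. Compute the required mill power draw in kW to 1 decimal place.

P = 11399.8 kW

Bond: W = 10·Wi·(1/√P80 − 1/√F80)
W = 10·11.2·(1/√495 − 1/√8743) = 10·11.2·(0.034252) = 3.8362 kWh/t
With EF = 1.21: W = 3.8362·1.21 = 4.6418 kWh/t
P = W·T = 4.6418·2455.9 = 11399.8 kW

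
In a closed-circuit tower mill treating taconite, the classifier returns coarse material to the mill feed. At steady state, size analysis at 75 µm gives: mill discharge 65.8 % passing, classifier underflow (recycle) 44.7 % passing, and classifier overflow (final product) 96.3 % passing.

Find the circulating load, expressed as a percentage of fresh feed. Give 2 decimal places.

Balance %-passing 75 µm (r = R/F):
r = (o − d)/(d − u)
r = (96.3 − 65.8)/(65.8 − 44.7) = 30.5/21.1 = 1.4455
CL = 100·r = 144.55 %

CL = 144.55 %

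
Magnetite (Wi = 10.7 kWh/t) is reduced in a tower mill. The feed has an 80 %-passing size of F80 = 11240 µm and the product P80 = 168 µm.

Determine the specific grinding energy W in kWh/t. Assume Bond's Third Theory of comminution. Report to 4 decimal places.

W = 10 Wi (P80^-0.5 − F80^-0.5)
1/√168 = 0.077152;  1/√11240 = 0.009432
W = 10·10.7·(0.077152 − 0.009432) = 7.2460 kWh/t

W = 7.2460 kWh/t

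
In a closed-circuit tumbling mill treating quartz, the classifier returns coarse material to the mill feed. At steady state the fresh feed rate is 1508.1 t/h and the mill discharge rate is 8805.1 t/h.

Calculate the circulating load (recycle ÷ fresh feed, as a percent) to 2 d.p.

CL = 483.85 %

Discharge = new feed + return, hence
R = M − F = 8805.1 − 1508.1 = 7297.0 t/h
CL = 100·R/F = 100·7297.0/1508.1 = 483.85 %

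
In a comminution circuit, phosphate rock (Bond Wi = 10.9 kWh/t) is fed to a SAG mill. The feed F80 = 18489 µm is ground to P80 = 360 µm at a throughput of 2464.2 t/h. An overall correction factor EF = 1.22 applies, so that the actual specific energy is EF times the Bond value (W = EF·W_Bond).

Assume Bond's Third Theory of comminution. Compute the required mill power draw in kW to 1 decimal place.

P = 14860.8 kW

W = 10 Wi (1/√P80 − 1/√F80)  [Bond]
W = 10·10.9·(1/√360 − 1/√18489) = 10·10.9·(0.045350) = 4.9432 kWh/t
Apply correction: 4.9432 × 1.22 = 6.0307 kWh/t
P_mill = W·ṁ = 6.0307·2464.2 = 14860.8 kW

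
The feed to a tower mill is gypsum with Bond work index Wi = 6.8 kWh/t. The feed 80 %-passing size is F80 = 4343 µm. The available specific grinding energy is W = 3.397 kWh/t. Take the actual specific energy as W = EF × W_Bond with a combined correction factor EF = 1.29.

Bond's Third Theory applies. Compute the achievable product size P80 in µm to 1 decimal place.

W = 10·Wi·[P80^(−½) − F80^(−½)]
W_Bond = W / EF = 3.397 / 1.29 = 2.6333 kWh/t
⇒ 1/√P80 = W_Bond/(10 Wi) + 1/√F80
  = 2.6333/(10·6.8) + 1/√4343 = 0.038725 + 0.015174 = 0.053900
P80 = (1/0.053900)² = 18.5530² = 344.21 µm

P80 = 344.2 µm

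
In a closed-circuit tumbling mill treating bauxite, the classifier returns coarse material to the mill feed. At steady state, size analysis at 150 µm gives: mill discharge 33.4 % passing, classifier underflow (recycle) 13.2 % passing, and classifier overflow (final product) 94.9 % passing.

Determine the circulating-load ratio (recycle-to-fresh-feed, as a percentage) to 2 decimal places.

CL = 304.46 %

Two-product formula at 150 µm:
(1+r)·d = r·u + o ⇒ r = (o−d)/(d−u)
r = (94.9 − 33.4)/(33.4 − 13.2) = 61.5/20.2 = 3.0446
CL = 100·r = 304.46 %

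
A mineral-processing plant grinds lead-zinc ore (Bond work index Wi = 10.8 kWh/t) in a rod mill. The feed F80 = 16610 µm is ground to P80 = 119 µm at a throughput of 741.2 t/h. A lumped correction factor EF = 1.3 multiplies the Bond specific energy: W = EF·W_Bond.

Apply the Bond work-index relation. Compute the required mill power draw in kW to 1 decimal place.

W = 10 Wi (1/√P80 − 1/√F80)  [Bond]
W = 10·10.8·(1/√119 − 1/√16610) = 10·10.8·(0.083911) = 9.0624 kWh/t
Corrected W = EF·W_Bond = 1.3·9.0624 = 11.7811 kWh/t
P = W·T = 11.7811·741.2 = 8732.1 kW

P = 8732.1 kW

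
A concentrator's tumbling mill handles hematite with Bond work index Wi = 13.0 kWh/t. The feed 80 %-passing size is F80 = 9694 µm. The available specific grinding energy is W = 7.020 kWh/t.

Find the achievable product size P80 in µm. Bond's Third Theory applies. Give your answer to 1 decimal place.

Bond:  W = 10 Wi (1/√P − 1/√F)
P80^(−½) = W/(10 Wi) + F80^(−½)
  = 7.0200/(10·13.0) + 1/√9694 = 0.054000 + 0.010157 = 0.064157
P80 = (1/0.064157)² = 15.5869² = 242.95 µm

P80 = 243.0 µm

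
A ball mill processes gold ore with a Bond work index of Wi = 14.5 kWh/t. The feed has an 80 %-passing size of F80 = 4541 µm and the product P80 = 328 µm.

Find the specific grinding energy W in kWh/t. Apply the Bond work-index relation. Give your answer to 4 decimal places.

W_Bond = 10·Wi·(1/√P₈₀ − 1/√F₈₀)
1/√328 = 0.055216;  1/√4541 = 0.014840
W = 10·14.5·(0.055216 − 0.014840) = 5.8545 kWh/t

W = 5.8545 kWh/t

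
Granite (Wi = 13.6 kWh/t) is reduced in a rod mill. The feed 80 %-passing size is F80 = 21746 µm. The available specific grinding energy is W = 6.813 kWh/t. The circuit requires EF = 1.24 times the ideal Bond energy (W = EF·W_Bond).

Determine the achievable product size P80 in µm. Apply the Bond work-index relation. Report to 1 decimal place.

W = 10 Wi (1/√P80 − 1/√F80)  [Bond]
W_Bond = W / EF = 6.813 / 1.24 = 5.4944 kWh/t
P80^-0.5 = F80^-0.5 + W_Bond/(10 Wi)
  = 5.4944/(10·13.6) + 1/√21746 = 0.040400 + 0.006781 = 0.047181
P80 = (1/0.047181)² = 21.1950² = 449.23 µm

P80 = 449.2 µm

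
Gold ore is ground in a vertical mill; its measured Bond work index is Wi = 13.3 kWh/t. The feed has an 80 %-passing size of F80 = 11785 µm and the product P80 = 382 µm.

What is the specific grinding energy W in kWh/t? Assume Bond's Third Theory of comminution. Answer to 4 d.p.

W = 5.5797 kWh/t

W = 10 Wi (P80^-0.5 − F80^-0.5)
1/√382 = 0.051164;  1/√11785 = 0.009212
W = 10·13.3·(0.051164 − 0.009212) = 5.5797 kWh/t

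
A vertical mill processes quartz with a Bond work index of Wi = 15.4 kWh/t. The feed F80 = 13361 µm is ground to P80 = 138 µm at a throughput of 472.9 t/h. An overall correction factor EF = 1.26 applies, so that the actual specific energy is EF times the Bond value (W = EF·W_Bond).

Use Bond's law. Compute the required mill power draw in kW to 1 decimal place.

P = 7017.4 kW

Bond: W = 10·Wi·(1/√P80 − 1/√F80)
W = 10·15.4·(1/√138 − 1/√13361) = 10·15.4·(0.076474) = 11.7771 kWh/t
W_actual = 1.26 × 11.7771 = 14.8391 kWh/t
P = W·T = 14.8391·472.9 = 7017.4 kW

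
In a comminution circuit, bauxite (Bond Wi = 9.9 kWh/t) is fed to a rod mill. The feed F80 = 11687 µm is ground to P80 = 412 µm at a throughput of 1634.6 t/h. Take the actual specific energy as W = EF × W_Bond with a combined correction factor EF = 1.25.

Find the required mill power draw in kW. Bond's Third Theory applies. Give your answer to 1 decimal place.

P = 8094.6 kW

W = 10·Wi·[P80^(−½) − F80^(−½)]
W = 10·9.9·(1/√412 − 1/√11687) = 10·9.9·(0.040016) = 3.9616 kWh/t
Corrected W = EF·W_Bond = 1.25·3.9616 = 4.9520 kWh/t
Mill draw = 4.9520 × 1634.6 = 8094.6 kW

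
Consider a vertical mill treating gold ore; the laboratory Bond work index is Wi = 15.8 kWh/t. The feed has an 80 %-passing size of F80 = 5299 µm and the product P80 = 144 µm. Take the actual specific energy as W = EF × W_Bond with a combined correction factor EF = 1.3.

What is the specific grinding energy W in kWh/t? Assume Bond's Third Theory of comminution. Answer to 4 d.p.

W = 10 Wi (P80^-0.5 − F80^-0.5)
1/√144 = 0.083333;  1/√5299 = 0.013737
W = 10·15.8·(0.083333 − 0.013737) = 10.9962 kWh/t
With EF = 1.3: W = 10.9962·1.3 = 14.2950 kWh/t

W = 14.2950 kWh/t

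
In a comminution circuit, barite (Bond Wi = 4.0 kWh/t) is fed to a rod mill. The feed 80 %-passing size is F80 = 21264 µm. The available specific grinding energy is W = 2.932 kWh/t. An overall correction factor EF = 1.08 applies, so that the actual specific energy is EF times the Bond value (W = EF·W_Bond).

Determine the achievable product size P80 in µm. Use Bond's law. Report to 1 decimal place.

P80 = 179.1 µm

W_Bond = 10·Wi·(1/√P₈₀ − 1/√F₈₀)
W_Bond = W / EF = 2.932 / 1.08 = 2.7148 kWh/t
P80^-0.5 = F80^-0.5 + W_Bond/(10 Wi)
  = 2.7148/(10·4.0) + 1/√21264 = 0.067870 + 0.006858 = 0.074728
P80 = (1/0.074728)² = 13.3819² = 179.07 µm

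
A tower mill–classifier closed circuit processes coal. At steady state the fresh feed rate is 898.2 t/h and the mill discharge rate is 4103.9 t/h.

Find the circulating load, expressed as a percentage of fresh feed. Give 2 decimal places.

CL = 356.90 %

Mill node: discharge = fresh + recycle.
R = M − F = 4103.9 − 898.2 = 3205.7 t/h
CL = 100·R/F = 100·3205.7/898.2 = 356.90 %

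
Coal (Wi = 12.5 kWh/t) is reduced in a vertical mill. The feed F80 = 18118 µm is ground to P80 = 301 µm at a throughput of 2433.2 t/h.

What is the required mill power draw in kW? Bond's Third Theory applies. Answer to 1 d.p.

P = 15271.3 kW

W = 10 Wi (1/√P80 − 1/√F80)  [Bond]
W = 10·12.5·(1/√301 − 1/√18118) = 10·12.5·(0.050210) = 6.2762 kWh/t
Power = W × throughput = 6.2762 kWh/t × 2433.2 t/h = 15271.3 kW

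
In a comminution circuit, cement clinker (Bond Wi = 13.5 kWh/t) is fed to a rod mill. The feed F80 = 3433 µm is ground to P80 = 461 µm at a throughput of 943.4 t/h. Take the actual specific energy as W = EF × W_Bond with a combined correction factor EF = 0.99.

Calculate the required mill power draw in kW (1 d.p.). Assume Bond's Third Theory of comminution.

W = 10 Wi (P80^-0.5 − F80^-0.5)
W = 10·13.5·(1/√461 − 1/√3433) = 10·13.5·(0.029507) = 3.9835 kWh/t
With EF = 0.99: W = 3.9835·0.99 = 3.9437 kWh/t
P = W·T = 3.9437·943.4 = 3720.5 kW

P = 3720.5 kW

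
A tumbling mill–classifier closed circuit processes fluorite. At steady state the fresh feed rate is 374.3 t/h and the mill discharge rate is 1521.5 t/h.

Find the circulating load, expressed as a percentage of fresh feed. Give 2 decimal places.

CL = 306.49 %

Steady state: M = F + R.
R = M − F = 1521.5 − 374.3 = 1147.2 t/h
CL = 100·R/F = 100·1147.2/374.3 = 306.49 %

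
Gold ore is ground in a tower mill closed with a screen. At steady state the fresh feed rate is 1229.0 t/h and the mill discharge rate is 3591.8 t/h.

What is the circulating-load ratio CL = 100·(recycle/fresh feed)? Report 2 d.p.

CL = 192.25 %

Discharge = new feed + return, hence
R = M − F = 3591.8 − 1229.0 = 2362.8 t/h
CL = 100·R/F = 100·2362.8/1229.0 = 192.25 %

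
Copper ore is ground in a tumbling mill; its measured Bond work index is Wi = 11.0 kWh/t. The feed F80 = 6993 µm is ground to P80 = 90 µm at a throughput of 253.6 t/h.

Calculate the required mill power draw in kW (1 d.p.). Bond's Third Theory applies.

W = 10·Wi·[P80^(−½) − F80^(−½)]
W = 10·11.0·(1/√90 − 1/√6993) = 10·11.0·(0.093451) = 10.2796 kWh/t
Power = W × throughput = 10.2796 kWh/t × 253.6 t/h = 2606.9 kW

P = 2606.9 kW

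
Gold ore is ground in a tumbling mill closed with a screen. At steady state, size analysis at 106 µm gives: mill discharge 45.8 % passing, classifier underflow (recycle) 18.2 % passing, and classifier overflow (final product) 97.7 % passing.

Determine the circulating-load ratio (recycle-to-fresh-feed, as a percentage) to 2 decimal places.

Two-product formula at 106 µm:
(1+r)d = ru + o → r = (o−d)/(d−u)
r = (97.7 − 45.8)/(45.8 − 18.2) = 51.9/27.6 = 1.8804
CL = 100·r = 188.04 %

CL = 188.04 %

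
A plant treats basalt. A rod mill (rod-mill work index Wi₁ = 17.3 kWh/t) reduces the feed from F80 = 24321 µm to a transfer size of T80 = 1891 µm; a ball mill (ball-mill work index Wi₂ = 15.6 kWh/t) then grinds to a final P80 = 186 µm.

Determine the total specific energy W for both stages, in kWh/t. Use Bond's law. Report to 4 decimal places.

W = 10.7201 kWh/t

W = 10·Wi·(P80^(-½) − F80^(-½))
Stage 1 (24321→1891 µm, Wi₁=17.3): W₁ = 10·17.3·(0.022996 − 0.006412) = 2.8690 kWh/t
Stage 2 (1891→186 µm, Wi₂=15.6): W₂ = 10·15.6·(0.073324 − 0.022996) = 7.8511 kWh/t
W = W₁ + W₂ = 2.8690 + 7.8511 = 10.7201 kWh/t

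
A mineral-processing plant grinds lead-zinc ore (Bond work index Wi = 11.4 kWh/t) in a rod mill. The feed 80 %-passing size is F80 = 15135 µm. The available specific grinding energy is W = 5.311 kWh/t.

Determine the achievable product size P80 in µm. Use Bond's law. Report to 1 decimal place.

W = 10 Wi (1/√P80 − 1/√F80)  [Bond]
1/√P80 = 1/√F80 + W/(10·Wi)
  = 5.3110/(10·11.4) + 1/√15135 = 0.046588 + 0.008128 = 0.054716
P80 = (1/0.054716)² = 18.2761² = 334.02 µm

P80 = 334.0 µm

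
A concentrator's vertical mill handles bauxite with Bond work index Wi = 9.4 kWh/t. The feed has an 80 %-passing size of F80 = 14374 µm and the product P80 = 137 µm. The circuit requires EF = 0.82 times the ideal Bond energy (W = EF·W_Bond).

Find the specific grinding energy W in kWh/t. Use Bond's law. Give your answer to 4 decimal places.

W = 5.9425 kWh/t

W = 10·Wi·[P80^(−½) − F80^(−½)]
1/√137 = 0.085436;  1/√14374 = 0.008341
W = 10·9.4·(0.085436 − 0.008341) = 7.2469 kWh/t
Apply correction: 7.2469 × 0.82 = 5.9425 kWh/t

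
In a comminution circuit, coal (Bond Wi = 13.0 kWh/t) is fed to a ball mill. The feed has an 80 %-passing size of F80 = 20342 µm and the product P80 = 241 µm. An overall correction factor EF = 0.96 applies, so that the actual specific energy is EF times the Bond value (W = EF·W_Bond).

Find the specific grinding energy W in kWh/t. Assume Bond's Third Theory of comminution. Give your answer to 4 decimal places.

W = 10 Wi (P80^-0.5 − F80^-0.5)
1/√241 = 0.064416;  1/√20342 = 0.007011
W = 10·13.0·(0.064416 − 0.007011) = 7.4626 kWh/t
W_actual = 0.96 × 7.4626 = 7.1641 kWh/t

W = 7.1641 kWh/t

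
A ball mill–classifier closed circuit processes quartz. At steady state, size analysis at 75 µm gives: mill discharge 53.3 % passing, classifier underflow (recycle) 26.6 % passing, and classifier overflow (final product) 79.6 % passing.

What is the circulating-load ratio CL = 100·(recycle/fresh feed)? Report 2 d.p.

Two-product formula at 75 µm:
Fd + Rd = Ru + Fo ⇒ R/F = (o−d)/(d−u)
r = (79.6 − 53.3)/(53.3 − 26.6) = 26.3/26.7 = 0.9850
CL = 100·r = 98.50 %

CL = 98.50 %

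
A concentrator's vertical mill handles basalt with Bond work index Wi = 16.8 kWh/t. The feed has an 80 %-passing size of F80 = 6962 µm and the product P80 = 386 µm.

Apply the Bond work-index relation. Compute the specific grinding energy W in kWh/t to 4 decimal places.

W = 10 Wi / √P80 − 10 Wi / √F80
1/√386 = 0.050899;  1/√6962 = 0.011985
W = 10·16.8·(0.050899 − 0.011985) = 6.5375 kWh/t

W = 6.5375 kWh/t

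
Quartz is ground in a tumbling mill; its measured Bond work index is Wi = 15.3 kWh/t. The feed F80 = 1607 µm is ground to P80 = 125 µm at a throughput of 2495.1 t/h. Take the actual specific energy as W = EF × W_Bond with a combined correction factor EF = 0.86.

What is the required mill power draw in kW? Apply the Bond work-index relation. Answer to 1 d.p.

P = 21174.8 kW

Bond: W = 10·Wi·(1/√P80 − 1/√F80)
W = 10·15.3·(1/√125 − 1/√1607) = 10·15.3·(0.064497) = 9.8681 kWh/t
Corrected W = EF·W_Bond = 0.86·9.8681 = 8.4865 kWh/t
P = W·T = 8.4865·2495.1 = 21174.8 kW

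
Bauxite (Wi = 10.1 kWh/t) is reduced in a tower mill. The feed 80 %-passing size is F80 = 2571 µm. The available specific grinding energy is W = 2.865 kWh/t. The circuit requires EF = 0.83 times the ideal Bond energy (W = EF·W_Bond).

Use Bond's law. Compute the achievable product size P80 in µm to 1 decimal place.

P80 = 344.2 µm

Bond:  W = 10 Wi (1/√P − 1/√F)
W_Bond = W / EF = 2.865 / 0.83 = 3.4518 kWh/t
P80^(−½) = W_Bond/(10 Wi) + F80^(−½)
  = 3.4518/(10·10.1) + 1/√2571 = 0.034176 + 0.019722 = 0.053898
P80 = (1/0.053898)² = 18.5535² = 344.23 µm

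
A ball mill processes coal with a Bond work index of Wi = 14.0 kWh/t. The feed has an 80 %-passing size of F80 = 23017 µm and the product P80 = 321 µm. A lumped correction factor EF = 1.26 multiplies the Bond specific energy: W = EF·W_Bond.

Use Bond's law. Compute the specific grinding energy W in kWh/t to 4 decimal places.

W = 8.6830 kWh/t

W = 10 Wi (P80^-0.5 − F80^-0.5)
1/√321 = 0.055815;  1/√23017 = 0.006591
W = 10·14.0·(0.055815 − 0.006591) = 6.8912 kWh/t
W_actual = 1.26 × 6.8912 = 8.6830 kWh/t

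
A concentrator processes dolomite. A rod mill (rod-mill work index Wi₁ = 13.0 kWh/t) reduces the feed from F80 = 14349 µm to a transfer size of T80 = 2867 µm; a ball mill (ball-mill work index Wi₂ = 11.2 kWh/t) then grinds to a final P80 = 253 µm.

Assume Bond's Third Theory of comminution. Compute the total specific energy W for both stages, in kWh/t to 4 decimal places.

W = 10 Wi (P80^-0.5 − F80^-0.5)
Stage 1 (14349→2867 µm, Wi₁=13.0): W₁ = 10·13.0·(0.018676 − 0.008348) = 1.3426 kWh/t
Stage 2 (2867→253 µm, Wi₂=11.2): W₂ = 10·11.2·(0.062869 − 0.018676) = 4.9497 kWh/t
W = W₁ + W₂ = 1.3426 + 4.9497 = 6.2923 kWh/t

W = 6.2923 kWh/t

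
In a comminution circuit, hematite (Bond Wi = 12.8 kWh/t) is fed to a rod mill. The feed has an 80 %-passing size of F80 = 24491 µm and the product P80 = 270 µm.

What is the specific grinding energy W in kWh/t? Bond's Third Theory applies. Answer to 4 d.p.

W_Bond = 10·Wi·(1/√P₈₀ − 1/√F₈₀)
1/√270 = 0.060858;  1/√24491 = 0.006390
W = 10·12.8·(0.060858 − 0.006390) = 6.9719 kWh/t

W = 6.9719 kWh/t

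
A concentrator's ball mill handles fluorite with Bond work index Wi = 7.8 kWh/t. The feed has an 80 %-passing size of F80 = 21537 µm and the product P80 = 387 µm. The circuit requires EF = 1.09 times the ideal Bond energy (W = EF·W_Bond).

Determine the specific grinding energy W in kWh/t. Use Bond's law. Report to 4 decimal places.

W = 3.7425 kWh/t

W = 10 Wi (1/√P80 − 1/√F80)  [Bond]
1/√387 = 0.050833;  1/√21537 = 0.006814
W = 10·7.8·(0.050833 − 0.006814) = 3.4335 kWh/t
Apply correction: 3.4335 × 1.09 = 3.7425 kWh/t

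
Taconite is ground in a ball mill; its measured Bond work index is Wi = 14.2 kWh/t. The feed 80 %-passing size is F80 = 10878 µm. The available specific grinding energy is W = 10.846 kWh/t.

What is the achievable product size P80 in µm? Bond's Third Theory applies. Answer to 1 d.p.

Bond:  W = 10 Wi (1/√P − 1/√F)
P80^(−½) = W/(10 Wi) + F80^(−½)
  = 10.8460/(10·14.2) + 1/√10878 = 0.076380 + 0.009588 = 0.085968
P80 = (1/0.085968)² = 11.6322² = 135.31 µm

P80 = 135.3 µm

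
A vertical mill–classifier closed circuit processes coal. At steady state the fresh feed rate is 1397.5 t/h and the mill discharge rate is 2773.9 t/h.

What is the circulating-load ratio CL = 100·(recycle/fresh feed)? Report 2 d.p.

CL = 98.49 %

Steady state: M = F + R.
R = M − F = 2773.9 − 1397.5 = 1376.4 t/h
CL = 100·R/F = 100·1376.4/1397.5 = 98.49 %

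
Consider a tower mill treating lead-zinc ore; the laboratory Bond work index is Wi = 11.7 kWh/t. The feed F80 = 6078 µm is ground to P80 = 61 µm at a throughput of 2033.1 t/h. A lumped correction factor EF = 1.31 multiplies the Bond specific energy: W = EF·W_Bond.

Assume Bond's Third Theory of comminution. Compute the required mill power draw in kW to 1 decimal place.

W = 10 Wi (P80^-0.5 − F80^-0.5)
W = 10·11.7·(1/√61 − 1/√6078) = 10·11.7·(0.115210) = 13.4796 kWh/t
W_actual = 1.31 × 13.4796 = 17.6582 kWh/t
P_mill = W·ṁ = 17.6582·2033.1 = 35901.0 kW

P = 35901.0 kW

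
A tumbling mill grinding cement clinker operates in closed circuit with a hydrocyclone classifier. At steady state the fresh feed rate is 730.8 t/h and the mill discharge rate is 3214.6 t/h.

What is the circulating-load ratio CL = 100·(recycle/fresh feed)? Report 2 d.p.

CL = 339.87 %

Discharge = new feed + return, hence
R = M − F = 3214.6 − 730.8 = 2483.8 t/h
CL = 100·R/F = 100·2483.8/730.8 = 339.87 %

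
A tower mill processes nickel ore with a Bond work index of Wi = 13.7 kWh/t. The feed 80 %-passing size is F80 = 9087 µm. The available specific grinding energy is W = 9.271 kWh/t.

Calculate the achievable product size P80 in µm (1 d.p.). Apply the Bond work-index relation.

W = 10·Wi·[P80^(−½) − F80^(−½)]
⇒ 1/√P80 = W/(10 Wi) + 1/√F80
  = 9.2710/(10·13.7) + 1/√9087 = 0.067672 + 0.010490 = 0.078162
P80 = (1/0.078162)² = 12.7940² = 163.69 µm

P80 = 163.7 µm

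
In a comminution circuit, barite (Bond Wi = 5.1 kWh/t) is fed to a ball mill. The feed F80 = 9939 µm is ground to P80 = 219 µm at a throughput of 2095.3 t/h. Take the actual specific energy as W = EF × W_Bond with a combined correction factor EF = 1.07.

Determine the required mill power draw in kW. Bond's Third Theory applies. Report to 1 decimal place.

W = 10 Wi / √P80 − 10 Wi / √F80
W = 10·5.1·(1/√219 − 1/√9939) = 10·5.1·(0.057543) = 2.9347 kWh/t
With EF = 1.07: W = 2.9347·1.07 = 3.1401 kWh/t
Power = W × throughput = 3.1401 kWh/t × 2095.3 t/h = 6579.5 kW

P = 6579.5 kW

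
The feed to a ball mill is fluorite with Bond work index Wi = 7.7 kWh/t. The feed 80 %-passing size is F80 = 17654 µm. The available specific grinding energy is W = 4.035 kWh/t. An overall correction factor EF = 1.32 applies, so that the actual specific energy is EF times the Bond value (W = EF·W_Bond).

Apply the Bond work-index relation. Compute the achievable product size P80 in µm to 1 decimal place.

W = 10 Wi (P80^-0.5 − F80^-0.5)
W_Bond = W / EF = 4.035 / 1.32 = 3.0568 kWh/t
1/√P80 = 1/√F80 + W_Bond/(10·Wi)
  = 3.0568/(10·7.7) + 1/√17654 = 0.039699 + 0.007526 = 0.047225
P80 = (1/0.047225)² = 21.1751² = 448.39 µm

P80 = 448.4 µm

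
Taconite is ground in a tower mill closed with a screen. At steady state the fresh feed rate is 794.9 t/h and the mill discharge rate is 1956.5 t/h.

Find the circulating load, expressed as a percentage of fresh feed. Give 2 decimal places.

CL = 146.13 %

Discharge = new feed + return, hence
R = M − F = 1956.5 − 794.9 = 1161.6 t/h
CL = 100·R/F = 100·1161.6/794.9 = 146.13 %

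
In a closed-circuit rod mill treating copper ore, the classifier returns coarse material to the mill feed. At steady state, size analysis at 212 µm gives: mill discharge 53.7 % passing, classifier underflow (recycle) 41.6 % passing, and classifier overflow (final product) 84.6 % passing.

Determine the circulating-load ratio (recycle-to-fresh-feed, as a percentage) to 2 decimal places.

CL = 255.37 %

Two-product formula at 212 µm:
d + r·d = r·u + o → r(d−u) = o−d
r = (84.6 − 53.7)/(53.7 − 41.6) = 30.9/12.1 = 2.5537
CL = 100·r = 255.37 %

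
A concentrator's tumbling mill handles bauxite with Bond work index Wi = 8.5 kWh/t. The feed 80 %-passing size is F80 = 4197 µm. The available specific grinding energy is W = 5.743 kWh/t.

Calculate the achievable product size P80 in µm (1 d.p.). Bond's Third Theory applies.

W = 10·Wi·[P80^(−½) − F80^(−½)]
⇒ 1/√P80 = W/(10·Wi) + 1/√F80
  = 5.7430/(10·8.5) + 1/√4197 = 0.067565 + 0.015436 = 0.083001
P80 = (1/0.083001)² = 12.0481² = 145.16 µm

P80 = 145.2 µm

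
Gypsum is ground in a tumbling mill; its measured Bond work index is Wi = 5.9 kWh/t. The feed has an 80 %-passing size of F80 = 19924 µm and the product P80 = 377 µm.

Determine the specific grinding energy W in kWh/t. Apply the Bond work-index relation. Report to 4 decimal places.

Bond: W = 10·Wi·(1/√P80 − 1/√F80)
1/√377 = 0.051503;  1/√19924 = 0.007085
W = 10·5.9·(0.051503 − 0.007085) = 2.6207 kWh/t

W = 2.6207 kWh/t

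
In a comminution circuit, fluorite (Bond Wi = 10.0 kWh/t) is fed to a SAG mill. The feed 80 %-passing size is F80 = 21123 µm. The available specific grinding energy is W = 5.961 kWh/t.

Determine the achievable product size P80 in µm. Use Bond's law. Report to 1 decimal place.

W = 10 Wi / √P80 − 10 Wi / √F80
⇒ 1/√P80 = W/(10 Wi) + 1/√F80
  = 5.9610/(10·10.0) + 1/√21123 = 0.059610 + 0.006881 = 0.066491
P80 = (1/0.066491)² = 15.0397² = 226.19 µm

P80 = 226.2 µm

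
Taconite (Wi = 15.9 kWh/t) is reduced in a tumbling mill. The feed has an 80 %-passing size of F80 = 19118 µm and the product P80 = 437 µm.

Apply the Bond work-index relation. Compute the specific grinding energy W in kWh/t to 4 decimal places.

W = 6.4561 kWh/t

W = 10 Wi (P80^-0.5 − F80^-0.5)
1/√437 = 0.047836;  1/√19118 = 0.007232
W = 10·15.9·(0.047836 − 0.007232) = 6.4561 kWh/t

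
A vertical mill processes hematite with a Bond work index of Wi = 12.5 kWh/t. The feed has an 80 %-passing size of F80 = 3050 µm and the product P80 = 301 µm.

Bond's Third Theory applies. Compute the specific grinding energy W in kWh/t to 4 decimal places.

W = 4.9415 kWh/t

W = 10 Wi (1/√P80 − 1/√F80)  [Bond]
1/√301 = 0.057639;  1/√3050 = 0.018107
W = 10·12.5·(0.057639 − 0.018107) = 4.9415 kWh/t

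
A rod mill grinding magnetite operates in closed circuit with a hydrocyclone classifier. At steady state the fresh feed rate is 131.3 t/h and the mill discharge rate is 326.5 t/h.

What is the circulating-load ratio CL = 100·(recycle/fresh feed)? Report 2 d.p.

Steady state: M = F + R.
R = M − F = 326.5 − 131.3 = 195.2 t/h
CL = 100·R/F = 100·195.2/131.3 = 148.67 %

CL = 148.67 %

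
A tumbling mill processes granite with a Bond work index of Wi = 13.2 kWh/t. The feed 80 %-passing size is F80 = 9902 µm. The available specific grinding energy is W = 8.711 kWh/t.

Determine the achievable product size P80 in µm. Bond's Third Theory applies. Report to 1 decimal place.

Bond: W = 10·Wi·(1/√P80 − 1/√F80)
P80^(−½) = W/(10 Wi) + F80^(−½)
  = 8.7110/(10·13.2) + 1/√9902 = 0.065992 + 0.010049 = 0.076042
P80 = (1/0.076042)² = 13.1507² = 172.94 µm

P80 = 172.9 µm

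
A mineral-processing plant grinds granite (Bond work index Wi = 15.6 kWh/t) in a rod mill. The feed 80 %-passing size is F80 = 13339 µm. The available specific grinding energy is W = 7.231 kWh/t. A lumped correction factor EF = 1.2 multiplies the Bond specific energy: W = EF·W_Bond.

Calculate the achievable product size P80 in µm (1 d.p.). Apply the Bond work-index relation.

Bond:  W = 10 Wi (1/√P − 1/√F)
W_Bond = W / EF = 7.231 / 1.2 = 6.0258 kWh/t
P80^(−½) = W_Bond/(10 Wi) + F80^(−½)
  = 6.0258/(10·15.6) + 1/√13339 = 0.038627 + 0.008658 = 0.047286
P80 = (1/0.047286)² = 21.1481² = 447.24 µm

P80 = 447.2 µm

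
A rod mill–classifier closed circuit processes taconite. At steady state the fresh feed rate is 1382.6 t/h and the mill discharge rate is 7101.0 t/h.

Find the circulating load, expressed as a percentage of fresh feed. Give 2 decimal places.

CL = 413.60 %

Steady state: M = F + R.
R = M − F = 7101.0 − 1382.6 = 5718.4 t/h
CL = 100·R/F = 100·5718.4/1382.6 = 413.60 %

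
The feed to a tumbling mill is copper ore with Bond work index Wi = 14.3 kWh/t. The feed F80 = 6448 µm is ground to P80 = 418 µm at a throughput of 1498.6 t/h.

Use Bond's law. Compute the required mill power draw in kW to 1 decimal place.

P = 7813.0 kW

W_Bond = 10·Wi·(1/√P₈₀ − 1/√F₈₀)
W = 10·14.3·(1/√418 − 1/√6448) = 10·14.3·(0.036458) = 5.2135 kWh/t
Mill draw = 5.2135 × 1498.6 = 7813.0 kW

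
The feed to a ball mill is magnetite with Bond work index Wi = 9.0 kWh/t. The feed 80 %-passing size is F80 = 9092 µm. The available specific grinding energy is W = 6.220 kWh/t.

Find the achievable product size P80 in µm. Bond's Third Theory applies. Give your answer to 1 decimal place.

W = 10·Wi·(P80^(-½) − F80^(-½))
P80^(−½) = W/(10 Wi) + F80^(−½)
  = 6.2200/(10·9.0) + 1/√9092 = 0.069111 + 0.010487 = 0.079599
P80 = (1/0.079599)² = 12.5630² = 157.83 µm

P80 = 157.8 µm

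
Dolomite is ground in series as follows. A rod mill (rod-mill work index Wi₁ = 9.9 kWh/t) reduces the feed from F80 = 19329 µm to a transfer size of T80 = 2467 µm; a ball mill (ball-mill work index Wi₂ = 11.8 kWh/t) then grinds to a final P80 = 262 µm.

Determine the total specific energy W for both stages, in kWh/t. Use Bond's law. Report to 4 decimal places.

Bond: W = 10·Wi·(1/√P80 − 1/√F80)
Stage 1 (19329→2467 µm, Wi₁=9.9): W₁ = 10·9.9·(0.020133 − 0.007193) = 1.2811 kWh/t
Stage 2 (2467→262 µm, Wi₂=11.8): W₂ = 10·11.8·(0.061780 − 0.020133) = 4.9143 kWh/t
W = W₁ + W₂ = 1.2811 + 4.9143 = 6.1954 kWh/t

W = 6.1954 kWh/t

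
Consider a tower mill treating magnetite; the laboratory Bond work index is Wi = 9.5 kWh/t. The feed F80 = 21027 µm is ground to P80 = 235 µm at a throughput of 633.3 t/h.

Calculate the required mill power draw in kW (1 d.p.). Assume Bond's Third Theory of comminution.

P = 3509.7 kW

Bond: W = 10·Wi·(1/√P80 − 1/√F80)
W = 10·9.5·(1/√235 − 1/√21027) = 10·9.5·(0.058337) = 5.5420 kWh/t
P_mill = W·ṁ = 5.5420·633.3 = 3509.7 kW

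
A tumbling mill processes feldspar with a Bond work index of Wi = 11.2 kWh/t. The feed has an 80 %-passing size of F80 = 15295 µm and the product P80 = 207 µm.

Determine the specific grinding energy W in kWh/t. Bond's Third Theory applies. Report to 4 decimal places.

W = 6.8789 kWh/t

W_Bond = 10·Wi·(1/√P₈₀ − 1/√F₈₀)
1/√207 = 0.069505;  1/√15295 = 0.008086
W = 10·11.2·(0.069505 − 0.008086) = 6.8789 kWh/t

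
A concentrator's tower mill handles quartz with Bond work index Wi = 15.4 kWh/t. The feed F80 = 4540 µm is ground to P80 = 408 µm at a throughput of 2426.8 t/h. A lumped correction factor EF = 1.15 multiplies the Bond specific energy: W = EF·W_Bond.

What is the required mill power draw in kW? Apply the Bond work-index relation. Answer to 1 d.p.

Bond: W = 10·Wi·(1/√P80 − 1/√F80)
W = 10·15.4·(1/√408 − 1/√4540) = 10·15.4·(0.034666) = 5.3386 kWh/t
W_actual = 1.15 × 5.3386 = 6.1394 kWh/t
Mill draw = 6.1394 × 2426.8 = 14899.0 kW

P = 14899.0 kW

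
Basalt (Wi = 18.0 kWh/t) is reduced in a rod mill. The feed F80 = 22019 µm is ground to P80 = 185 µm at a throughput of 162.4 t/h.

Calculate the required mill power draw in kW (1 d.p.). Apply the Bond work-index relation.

W_Bond = 10·Wi·(1/√P₈₀ − 1/√F₈₀)
W = 10·18.0·(1/√185 − 1/√22019) = 10·18.0·(0.066782) = 12.0208 kWh/t
P_mill = W·ṁ = 12.0208·162.4 = 1952.2 kW

P = 1952.2 kW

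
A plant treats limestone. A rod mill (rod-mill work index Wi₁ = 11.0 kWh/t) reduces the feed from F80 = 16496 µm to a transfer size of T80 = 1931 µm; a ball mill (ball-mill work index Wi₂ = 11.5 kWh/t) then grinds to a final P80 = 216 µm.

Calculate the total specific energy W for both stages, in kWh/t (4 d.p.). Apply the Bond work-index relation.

W = 6.8545 kWh/t

Bond:  W = 10 Wi (1/√P − 1/√F)
Stage 1 (16496→1931 µm, Wi₁=11.0): W₁ = 10·11.0·(0.022757 − 0.007786) = 1.6468 kWh/t
Stage 2 (1931→216 µm, Wi₂=11.5): W₂ = 10·11.5·(0.068041 − 0.022757) = 5.2077 kWh/t
W = W₁ + W₂ = 1.6468 + 5.2077 = 6.8545 kWh/t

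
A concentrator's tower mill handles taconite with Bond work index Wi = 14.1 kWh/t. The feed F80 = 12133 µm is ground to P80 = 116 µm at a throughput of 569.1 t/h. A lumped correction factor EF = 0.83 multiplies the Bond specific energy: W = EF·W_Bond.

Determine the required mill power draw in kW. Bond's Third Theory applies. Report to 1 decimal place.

W = 10 Wi / √P80 − 10 Wi / √F80
W = 10·14.1·(1/√116 − 1/√12133) = 10·14.1·(0.083769) = 11.8114 kWh/t
Corrected W = EF·W_Bond = 0.83·11.8114 = 9.8035 kWh/t
P_mill = W·ṁ = 9.8035·569.1 = 5579.2 kW

P = 5579.2 kW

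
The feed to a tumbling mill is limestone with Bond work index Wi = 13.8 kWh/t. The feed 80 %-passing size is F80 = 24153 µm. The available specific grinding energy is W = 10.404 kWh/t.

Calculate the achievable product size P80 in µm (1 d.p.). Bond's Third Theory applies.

W_Bond = 10·Wi·(1/√P₈₀ − 1/√F₈₀)
⇒ 1/√P80 = W/(10·Wi) + 1/√F80
  = 10.4040/(10·13.8) + 1/√24153 = 0.075391 + 0.006434 = 0.081826
P80 = (1/0.081826)² = 12.2211² = 149.35 µm

P80 = 149.4 µm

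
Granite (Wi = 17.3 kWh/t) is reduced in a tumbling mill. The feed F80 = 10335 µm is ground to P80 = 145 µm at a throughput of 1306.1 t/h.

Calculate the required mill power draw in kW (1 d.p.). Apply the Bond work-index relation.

Bond: W = 10·Wi·(1/√P80 − 1/√F80)
W = 10·17.3·(1/√145 − 1/√10335) = 10·17.3·(0.073209) = 12.6651 kWh/t
P = W·T = 12.6651·1306.1 = 16541.9 kW

P = 16541.9 kW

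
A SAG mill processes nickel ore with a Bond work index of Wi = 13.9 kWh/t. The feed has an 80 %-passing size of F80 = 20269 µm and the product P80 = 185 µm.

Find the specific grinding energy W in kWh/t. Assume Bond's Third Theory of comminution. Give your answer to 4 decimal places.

W = 10·Wi·[P80^(−½) − F80^(−½)]
1/√185 = 0.073521;  1/√20269 = 0.007024
W = 10·13.9·(0.073521 − 0.007024) = 9.2431 kWh/t

W = 9.2431 kWh/t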